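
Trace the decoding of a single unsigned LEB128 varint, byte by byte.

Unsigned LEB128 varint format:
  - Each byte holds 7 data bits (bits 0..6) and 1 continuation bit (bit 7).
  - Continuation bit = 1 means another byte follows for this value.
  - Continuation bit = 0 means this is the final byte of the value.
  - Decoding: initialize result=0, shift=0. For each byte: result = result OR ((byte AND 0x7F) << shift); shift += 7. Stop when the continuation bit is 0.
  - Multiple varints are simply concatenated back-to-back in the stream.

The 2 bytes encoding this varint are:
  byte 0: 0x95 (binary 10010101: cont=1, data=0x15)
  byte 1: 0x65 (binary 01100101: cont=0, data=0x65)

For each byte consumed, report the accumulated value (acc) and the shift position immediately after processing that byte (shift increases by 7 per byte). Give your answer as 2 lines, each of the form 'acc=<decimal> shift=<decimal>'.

Answer: acc=21 shift=7
acc=12949 shift=14

Derivation:
byte 0=0x95: payload=0x15=21, contrib = 21<<0 = 21; acc -> 21, shift -> 7
byte 1=0x65: payload=0x65=101, contrib = 101<<7 = 12928; acc -> 12949, shift -> 14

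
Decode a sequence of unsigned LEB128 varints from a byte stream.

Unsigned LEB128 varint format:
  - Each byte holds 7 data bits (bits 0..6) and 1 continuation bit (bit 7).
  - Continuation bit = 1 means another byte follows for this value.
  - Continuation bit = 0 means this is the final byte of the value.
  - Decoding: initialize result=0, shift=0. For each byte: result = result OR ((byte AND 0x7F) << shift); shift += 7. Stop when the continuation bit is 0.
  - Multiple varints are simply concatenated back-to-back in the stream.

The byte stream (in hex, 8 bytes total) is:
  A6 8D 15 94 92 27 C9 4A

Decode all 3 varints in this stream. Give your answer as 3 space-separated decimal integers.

  byte[0]=0xA6 cont=1 payload=0x26=38: acc |= 38<<0 -> acc=38 shift=7
  byte[1]=0x8D cont=1 payload=0x0D=13: acc |= 13<<7 -> acc=1702 shift=14
  byte[2]=0x15 cont=0 payload=0x15=21: acc |= 21<<14 -> acc=345766 shift=21 [end]
Varint 1: bytes[0:3] = A6 8D 15 -> value 345766 (3 byte(s))
  byte[3]=0x94 cont=1 payload=0x14=20: acc |= 20<<0 -> acc=20 shift=7
  byte[4]=0x92 cont=1 payload=0x12=18: acc |= 18<<7 -> acc=2324 shift=14
  byte[5]=0x27 cont=0 payload=0x27=39: acc |= 39<<14 -> acc=641300 shift=21 [end]
Varint 2: bytes[3:6] = 94 92 27 -> value 641300 (3 byte(s))
  byte[6]=0xC9 cont=1 payload=0x49=73: acc |= 73<<0 -> acc=73 shift=7
  byte[7]=0x4A cont=0 payload=0x4A=74: acc |= 74<<7 -> acc=9545 shift=14 [end]
Varint 3: bytes[6:8] = C9 4A -> value 9545 (2 byte(s))

Answer: 345766 641300 9545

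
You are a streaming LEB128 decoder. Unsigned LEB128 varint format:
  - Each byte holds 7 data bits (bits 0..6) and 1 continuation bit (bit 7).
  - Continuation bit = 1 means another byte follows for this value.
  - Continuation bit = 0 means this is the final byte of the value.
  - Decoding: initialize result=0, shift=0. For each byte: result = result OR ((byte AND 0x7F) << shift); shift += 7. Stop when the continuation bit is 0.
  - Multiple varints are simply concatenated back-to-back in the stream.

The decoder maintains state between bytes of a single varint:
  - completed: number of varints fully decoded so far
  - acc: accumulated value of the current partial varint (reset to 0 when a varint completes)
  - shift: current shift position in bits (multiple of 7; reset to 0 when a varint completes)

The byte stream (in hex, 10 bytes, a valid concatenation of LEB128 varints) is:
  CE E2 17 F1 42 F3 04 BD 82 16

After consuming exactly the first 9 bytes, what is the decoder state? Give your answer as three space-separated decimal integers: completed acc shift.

Answer: 3 317 14

Derivation:
byte[0]=0xCE cont=1 payload=0x4E: acc |= 78<<0 -> completed=0 acc=78 shift=7
byte[1]=0xE2 cont=1 payload=0x62: acc |= 98<<7 -> completed=0 acc=12622 shift=14
byte[2]=0x17 cont=0 payload=0x17: varint #1 complete (value=389454); reset -> completed=1 acc=0 shift=0
byte[3]=0xF1 cont=1 payload=0x71: acc |= 113<<0 -> completed=1 acc=113 shift=7
byte[4]=0x42 cont=0 payload=0x42: varint #2 complete (value=8561); reset -> completed=2 acc=0 shift=0
byte[5]=0xF3 cont=1 payload=0x73: acc |= 115<<0 -> completed=2 acc=115 shift=7
byte[6]=0x04 cont=0 payload=0x04: varint #3 complete (value=627); reset -> completed=3 acc=0 shift=0
byte[7]=0xBD cont=1 payload=0x3D: acc |= 61<<0 -> completed=3 acc=61 shift=7
byte[8]=0x82 cont=1 payload=0x02: acc |= 2<<7 -> completed=3 acc=317 shift=14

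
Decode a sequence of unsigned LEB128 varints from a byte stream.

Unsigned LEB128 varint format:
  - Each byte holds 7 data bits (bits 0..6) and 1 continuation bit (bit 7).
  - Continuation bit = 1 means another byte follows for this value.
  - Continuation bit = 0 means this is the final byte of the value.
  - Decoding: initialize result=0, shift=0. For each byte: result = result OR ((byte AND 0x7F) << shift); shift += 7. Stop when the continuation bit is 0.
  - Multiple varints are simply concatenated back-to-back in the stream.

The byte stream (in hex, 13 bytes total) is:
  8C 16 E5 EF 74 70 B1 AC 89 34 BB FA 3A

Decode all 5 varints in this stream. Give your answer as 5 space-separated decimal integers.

  byte[0]=0x8C cont=1 payload=0x0C=12: acc |= 12<<0 -> acc=12 shift=7
  byte[1]=0x16 cont=0 payload=0x16=22: acc |= 22<<7 -> acc=2828 shift=14 [end]
Varint 1: bytes[0:2] = 8C 16 -> value 2828 (2 byte(s))
  byte[2]=0xE5 cont=1 payload=0x65=101: acc |= 101<<0 -> acc=101 shift=7
  byte[3]=0xEF cont=1 payload=0x6F=111: acc |= 111<<7 -> acc=14309 shift=14
  byte[4]=0x74 cont=0 payload=0x74=116: acc |= 116<<14 -> acc=1914853 shift=21 [end]
Varint 2: bytes[2:5] = E5 EF 74 -> value 1914853 (3 byte(s))
  byte[5]=0x70 cont=0 payload=0x70=112: acc |= 112<<0 -> acc=112 shift=7 [end]
Varint 3: bytes[5:6] = 70 -> value 112 (1 byte(s))
  byte[6]=0xB1 cont=1 payload=0x31=49: acc |= 49<<0 -> acc=49 shift=7
  byte[7]=0xAC cont=1 payload=0x2C=44: acc |= 44<<7 -> acc=5681 shift=14
  byte[8]=0x89 cont=1 payload=0x09=9: acc |= 9<<14 -> acc=153137 shift=21
  byte[9]=0x34 cont=0 payload=0x34=52: acc |= 52<<21 -> acc=109205041 shift=28 [end]
Varint 4: bytes[6:10] = B1 AC 89 34 -> value 109205041 (4 byte(s))
  byte[10]=0xBB cont=1 payload=0x3B=59: acc |= 59<<0 -> acc=59 shift=7
  byte[11]=0xFA cont=1 payload=0x7A=122: acc |= 122<<7 -> acc=15675 shift=14
  byte[12]=0x3A cont=0 payload=0x3A=58: acc |= 58<<14 -> acc=965947 shift=21 [end]
Varint 5: bytes[10:13] = BB FA 3A -> value 965947 (3 byte(s))

Answer: 2828 1914853 112 109205041 965947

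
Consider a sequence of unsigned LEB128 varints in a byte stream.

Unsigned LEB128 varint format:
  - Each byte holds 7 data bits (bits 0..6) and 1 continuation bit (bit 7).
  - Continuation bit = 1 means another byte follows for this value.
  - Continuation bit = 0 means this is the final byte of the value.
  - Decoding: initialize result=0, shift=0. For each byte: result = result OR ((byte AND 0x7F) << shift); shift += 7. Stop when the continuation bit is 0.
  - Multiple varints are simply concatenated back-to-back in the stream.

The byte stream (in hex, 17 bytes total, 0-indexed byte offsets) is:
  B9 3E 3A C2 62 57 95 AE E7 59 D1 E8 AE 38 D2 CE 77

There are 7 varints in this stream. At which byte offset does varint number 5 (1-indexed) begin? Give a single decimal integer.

  byte[0]=0xB9 cont=1 payload=0x39=57: acc |= 57<<0 -> acc=57 shift=7
  byte[1]=0x3E cont=0 payload=0x3E=62: acc |= 62<<7 -> acc=7993 shift=14 [end]
Varint 1: bytes[0:2] = B9 3E -> value 7993 (2 byte(s))
  byte[2]=0x3A cont=0 payload=0x3A=58: acc |= 58<<0 -> acc=58 shift=7 [end]
Varint 2: bytes[2:3] = 3A -> value 58 (1 byte(s))
  byte[3]=0xC2 cont=1 payload=0x42=66: acc |= 66<<0 -> acc=66 shift=7
  byte[4]=0x62 cont=0 payload=0x62=98: acc |= 98<<7 -> acc=12610 shift=14 [end]
Varint 3: bytes[3:5] = C2 62 -> value 12610 (2 byte(s))
  byte[5]=0x57 cont=0 payload=0x57=87: acc |= 87<<0 -> acc=87 shift=7 [end]
Varint 4: bytes[5:6] = 57 -> value 87 (1 byte(s))
  byte[6]=0x95 cont=1 payload=0x15=21: acc |= 21<<0 -> acc=21 shift=7
  byte[7]=0xAE cont=1 payload=0x2E=46: acc |= 46<<7 -> acc=5909 shift=14
  byte[8]=0xE7 cont=1 payload=0x67=103: acc |= 103<<14 -> acc=1693461 shift=21
  byte[9]=0x59 cont=0 payload=0x59=89: acc |= 89<<21 -> acc=188339989 shift=28 [end]
Varint 5: bytes[6:10] = 95 AE E7 59 -> value 188339989 (4 byte(s))
  byte[10]=0xD1 cont=1 payload=0x51=81: acc |= 81<<0 -> acc=81 shift=7
  byte[11]=0xE8 cont=1 payload=0x68=104: acc |= 104<<7 -> acc=13393 shift=14
  byte[12]=0xAE cont=1 payload=0x2E=46: acc |= 46<<14 -> acc=767057 shift=21
  byte[13]=0x38 cont=0 payload=0x38=56: acc |= 56<<21 -> acc=118207569 shift=28 [end]
Varint 6: bytes[10:14] = D1 E8 AE 38 -> value 118207569 (4 byte(s))
  byte[14]=0xD2 cont=1 payload=0x52=82: acc |= 82<<0 -> acc=82 shift=7
  byte[15]=0xCE cont=1 payload=0x4E=78: acc |= 78<<7 -> acc=10066 shift=14
  byte[16]=0x77 cont=0 payload=0x77=119: acc |= 119<<14 -> acc=1959762 shift=21 [end]
Varint 7: bytes[14:17] = D2 CE 77 -> value 1959762 (3 byte(s))

Answer: 6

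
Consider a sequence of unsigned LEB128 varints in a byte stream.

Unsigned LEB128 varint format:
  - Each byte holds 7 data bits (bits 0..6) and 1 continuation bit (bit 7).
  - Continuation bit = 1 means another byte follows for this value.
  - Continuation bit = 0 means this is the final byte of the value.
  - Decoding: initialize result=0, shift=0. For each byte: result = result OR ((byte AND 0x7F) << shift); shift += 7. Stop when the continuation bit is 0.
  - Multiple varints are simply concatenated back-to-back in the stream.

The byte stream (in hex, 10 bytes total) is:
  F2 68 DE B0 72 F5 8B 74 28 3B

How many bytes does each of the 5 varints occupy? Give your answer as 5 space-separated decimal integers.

Answer: 2 3 3 1 1

Derivation:
  byte[0]=0xF2 cont=1 payload=0x72=114: acc |= 114<<0 -> acc=114 shift=7
  byte[1]=0x68 cont=0 payload=0x68=104: acc |= 104<<7 -> acc=13426 shift=14 [end]
Varint 1: bytes[0:2] = F2 68 -> value 13426 (2 byte(s))
  byte[2]=0xDE cont=1 payload=0x5E=94: acc |= 94<<0 -> acc=94 shift=7
  byte[3]=0xB0 cont=1 payload=0x30=48: acc |= 48<<7 -> acc=6238 shift=14
  byte[4]=0x72 cont=0 payload=0x72=114: acc |= 114<<14 -> acc=1874014 shift=21 [end]
Varint 2: bytes[2:5] = DE B0 72 -> value 1874014 (3 byte(s))
  byte[5]=0xF5 cont=1 payload=0x75=117: acc |= 117<<0 -> acc=117 shift=7
  byte[6]=0x8B cont=1 payload=0x0B=11: acc |= 11<<7 -> acc=1525 shift=14
  byte[7]=0x74 cont=0 payload=0x74=116: acc |= 116<<14 -> acc=1902069 shift=21 [end]
Varint 3: bytes[5:8] = F5 8B 74 -> value 1902069 (3 byte(s))
  byte[8]=0x28 cont=0 payload=0x28=40: acc |= 40<<0 -> acc=40 shift=7 [end]
Varint 4: bytes[8:9] = 28 -> value 40 (1 byte(s))
  byte[9]=0x3B cont=0 payload=0x3B=59: acc |= 59<<0 -> acc=59 shift=7 [end]
Varint 5: bytes[9:10] = 3B -> value 59 (1 byte(s))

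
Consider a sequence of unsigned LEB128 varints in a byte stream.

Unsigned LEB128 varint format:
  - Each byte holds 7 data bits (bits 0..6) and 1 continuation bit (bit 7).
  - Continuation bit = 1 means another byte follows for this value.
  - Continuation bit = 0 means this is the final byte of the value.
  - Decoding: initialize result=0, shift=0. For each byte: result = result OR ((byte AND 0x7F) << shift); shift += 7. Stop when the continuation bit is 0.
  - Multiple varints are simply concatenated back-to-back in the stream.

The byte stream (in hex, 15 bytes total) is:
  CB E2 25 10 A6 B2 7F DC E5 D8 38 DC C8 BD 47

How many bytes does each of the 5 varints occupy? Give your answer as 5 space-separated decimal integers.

  byte[0]=0xCB cont=1 payload=0x4B=75: acc |= 75<<0 -> acc=75 shift=7
  byte[1]=0xE2 cont=1 payload=0x62=98: acc |= 98<<7 -> acc=12619 shift=14
  byte[2]=0x25 cont=0 payload=0x25=37: acc |= 37<<14 -> acc=618827 shift=21 [end]
Varint 1: bytes[0:3] = CB E2 25 -> value 618827 (3 byte(s))
  byte[3]=0x10 cont=0 payload=0x10=16: acc |= 16<<0 -> acc=16 shift=7 [end]
Varint 2: bytes[3:4] = 10 -> value 16 (1 byte(s))
  byte[4]=0xA6 cont=1 payload=0x26=38: acc |= 38<<0 -> acc=38 shift=7
  byte[5]=0xB2 cont=1 payload=0x32=50: acc |= 50<<7 -> acc=6438 shift=14
  byte[6]=0x7F cont=0 payload=0x7F=127: acc |= 127<<14 -> acc=2087206 shift=21 [end]
Varint 3: bytes[4:7] = A6 B2 7F -> value 2087206 (3 byte(s))
  byte[7]=0xDC cont=1 payload=0x5C=92: acc |= 92<<0 -> acc=92 shift=7
  byte[8]=0xE5 cont=1 payload=0x65=101: acc |= 101<<7 -> acc=13020 shift=14
  byte[9]=0xD8 cont=1 payload=0x58=88: acc |= 88<<14 -> acc=1454812 shift=21
  byte[10]=0x38 cont=0 payload=0x38=56: acc |= 56<<21 -> acc=118895324 shift=28 [end]
Varint 4: bytes[7:11] = DC E5 D8 38 -> value 118895324 (4 byte(s))
  byte[11]=0xDC cont=1 payload=0x5C=92: acc |= 92<<0 -> acc=92 shift=7
  byte[12]=0xC8 cont=1 payload=0x48=72: acc |= 72<<7 -> acc=9308 shift=14
  byte[13]=0xBD cont=1 payload=0x3D=61: acc |= 61<<14 -> acc=1008732 shift=21
  byte[14]=0x47 cont=0 payload=0x47=71: acc |= 71<<21 -> acc=149906524 shift=28 [end]
Varint 5: bytes[11:15] = DC C8 BD 47 -> value 149906524 (4 byte(s))

Answer: 3 1 3 4 4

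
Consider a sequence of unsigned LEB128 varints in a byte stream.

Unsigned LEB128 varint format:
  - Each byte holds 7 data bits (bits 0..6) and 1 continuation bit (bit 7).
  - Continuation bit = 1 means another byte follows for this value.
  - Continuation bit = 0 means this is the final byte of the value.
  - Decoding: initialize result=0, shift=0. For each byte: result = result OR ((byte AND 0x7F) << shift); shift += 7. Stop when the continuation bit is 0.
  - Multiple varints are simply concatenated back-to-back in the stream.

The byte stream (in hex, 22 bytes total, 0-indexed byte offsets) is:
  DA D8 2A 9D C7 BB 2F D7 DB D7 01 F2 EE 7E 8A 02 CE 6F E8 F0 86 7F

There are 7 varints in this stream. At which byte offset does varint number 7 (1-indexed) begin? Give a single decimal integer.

  byte[0]=0xDA cont=1 payload=0x5A=90: acc |= 90<<0 -> acc=90 shift=7
  byte[1]=0xD8 cont=1 payload=0x58=88: acc |= 88<<7 -> acc=11354 shift=14
  byte[2]=0x2A cont=0 payload=0x2A=42: acc |= 42<<14 -> acc=699482 shift=21 [end]
Varint 1: bytes[0:3] = DA D8 2A -> value 699482 (3 byte(s))
  byte[3]=0x9D cont=1 payload=0x1D=29: acc |= 29<<0 -> acc=29 shift=7
  byte[4]=0xC7 cont=1 payload=0x47=71: acc |= 71<<7 -> acc=9117 shift=14
  byte[5]=0xBB cont=1 payload=0x3B=59: acc |= 59<<14 -> acc=975773 shift=21
  byte[6]=0x2F cont=0 payload=0x2F=47: acc |= 47<<21 -> acc=99541917 shift=28 [end]
Varint 2: bytes[3:7] = 9D C7 BB 2F -> value 99541917 (4 byte(s))
  byte[7]=0xD7 cont=1 payload=0x57=87: acc |= 87<<0 -> acc=87 shift=7
  byte[8]=0xDB cont=1 payload=0x5B=91: acc |= 91<<7 -> acc=11735 shift=14
  byte[9]=0xD7 cont=1 payload=0x57=87: acc |= 87<<14 -> acc=1437143 shift=21
  byte[10]=0x01 cont=0 payload=0x01=1: acc |= 1<<21 -> acc=3534295 shift=28 [end]
Varint 3: bytes[7:11] = D7 DB D7 01 -> value 3534295 (4 byte(s))
  byte[11]=0xF2 cont=1 payload=0x72=114: acc |= 114<<0 -> acc=114 shift=7
  byte[12]=0xEE cont=1 payload=0x6E=110: acc |= 110<<7 -> acc=14194 shift=14
  byte[13]=0x7E cont=0 payload=0x7E=126: acc |= 126<<14 -> acc=2078578 shift=21 [end]
Varint 4: bytes[11:14] = F2 EE 7E -> value 2078578 (3 byte(s))
  byte[14]=0x8A cont=1 payload=0x0A=10: acc |= 10<<0 -> acc=10 shift=7
  byte[15]=0x02 cont=0 payload=0x02=2: acc |= 2<<7 -> acc=266 shift=14 [end]
Varint 5: bytes[14:16] = 8A 02 -> value 266 (2 byte(s))
  byte[16]=0xCE cont=1 payload=0x4E=78: acc |= 78<<0 -> acc=78 shift=7
  byte[17]=0x6F cont=0 payload=0x6F=111: acc |= 111<<7 -> acc=14286 shift=14 [end]
Varint 6: bytes[16:18] = CE 6F -> value 14286 (2 byte(s))
  byte[18]=0xE8 cont=1 payload=0x68=104: acc |= 104<<0 -> acc=104 shift=7
  byte[19]=0xF0 cont=1 payload=0x70=112: acc |= 112<<7 -> acc=14440 shift=14
  byte[20]=0x86 cont=1 payload=0x06=6: acc |= 6<<14 -> acc=112744 shift=21
  byte[21]=0x7F cont=0 payload=0x7F=127: acc |= 127<<21 -> acc=266451048 shift=28 [end]
Varint 7: bytes[18:22] = E8 F0 86 7F -> value 266451048 (4 byte(s))

Answer: 18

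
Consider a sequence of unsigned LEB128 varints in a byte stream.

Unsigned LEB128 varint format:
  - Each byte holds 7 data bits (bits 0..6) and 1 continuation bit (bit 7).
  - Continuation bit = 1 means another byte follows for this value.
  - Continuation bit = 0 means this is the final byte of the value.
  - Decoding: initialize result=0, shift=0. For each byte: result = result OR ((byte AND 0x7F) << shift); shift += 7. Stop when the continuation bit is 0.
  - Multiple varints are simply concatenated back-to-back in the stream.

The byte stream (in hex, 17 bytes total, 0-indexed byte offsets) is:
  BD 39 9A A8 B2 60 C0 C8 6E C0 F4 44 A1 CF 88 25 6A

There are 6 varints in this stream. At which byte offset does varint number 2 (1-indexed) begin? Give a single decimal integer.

Answer: 2

Derivation:
  byte[0]=0xBD cont=1 payload=0x3D=61: acc |= 61<<0 -> acc=61 shift=7
  byte[1]=0x39 cont=0 payload=0x39=57: acc |= 57<<7 -> acc=7357 shift=14 [end]
Varint 1: bytes[0:2] = BD 39 -> value 7357 (2 byte(s))
  byte[2]=0x9A cont=1 payload=0x1A=26: acc |= 26<<0 -> acc=26 shift=7
  byte[3]=0xA8 cont=1 payload=0x28=40: acc |= 40<<7 -> acc=5146 shift=14
  byte[4]=0xB2 cont=1 payload=0x32=50: acc |= 50<<14 -> acc=824346 shift=21
  byte[5]=0x60 cont=0 payload=0x60=96: acc |= 96<<21 -> acc=202150938 shift=28 [end]
Varint 2: bytes[2:6] = 9A A8 B2 60 -> value 202150938 (4 byte(s))
  byte[6]=0xC0 cont=1 payload=0x40=64: acc |= 64<<0 -> acc=64 shift=7
  byte[7]=0xC8 cont=1 payload=0x48=72: acc |= 72<<7 -> acc=9280 shift=14
  byte[8]=0x6E cont=0 payload=0x6E=110: acc |= 110<<14 -> acc=1811520 shift=21 [end]
Varint 3: bytes[6:9] = C0 C8 6E -> value 1811520 (3 byte(s))
  byte[9]=0xC0 cont=1 payload=0x40=64: acc |= 64<<0 -> acc=64 shift=7
  byte[10]=0xF4 cont=1 payload=0x74=116: acc |= 116<<7 -> acc=14912 shift=14
  byte[11]=0x44 cont=0 payload=0x44=68: acc |= 68<<14 -> acc=1129024 shift=21 [end]
Varint 4: bytes[9:12] = C0 F4 44 -> value 1129024 (3 byte(s))
  byte[12]=0xA1 cont=1 payload=0x21=33: acc |= 33<<0 -> acc=33 shift=7
  byte[13]=0xCF cont=1 payload=0x4F=79: acc |= 79<<7 -> acc=10145 shift=14
  byte[14]=0x88 cont=1 payload=0x08=8: acc |= 8<<14 -> acc=141217 shift=21
  byte[15]=0x25 cont=0 payload=0x25=37: acc |= 37<<21 -> acc=77735841 shift=28 [end]
Varint 5: bytes[12:16] = A1 CF 88 25 -> value 77735841 (4 byte(s))
  byte[16]=0x6A cont=0 payload=0x6A=106: acc |= 106<<0 -> acc=106 shift=7 [end]
Varint 6: bytes[16:17] = 6A -> value 106 (1 byte(s))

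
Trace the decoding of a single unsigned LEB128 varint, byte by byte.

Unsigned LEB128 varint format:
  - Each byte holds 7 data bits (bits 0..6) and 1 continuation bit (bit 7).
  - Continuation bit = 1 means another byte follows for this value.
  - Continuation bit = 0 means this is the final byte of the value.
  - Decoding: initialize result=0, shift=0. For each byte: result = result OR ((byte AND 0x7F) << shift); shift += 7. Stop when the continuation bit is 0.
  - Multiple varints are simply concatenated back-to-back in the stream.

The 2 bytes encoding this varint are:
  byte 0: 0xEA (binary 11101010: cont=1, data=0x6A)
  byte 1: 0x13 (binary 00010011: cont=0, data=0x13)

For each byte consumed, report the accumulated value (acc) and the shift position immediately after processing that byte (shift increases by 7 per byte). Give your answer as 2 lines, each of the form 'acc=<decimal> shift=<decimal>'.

Answer: acc=106 shift=7
acc=2538 shift=14

Derivation:
byte 0=0xEA: payload=0x6A=106, contrib = 106<<0 = 106; acc -> 106, shift -> 7
byte 1=0x13: payload=0x13=19, contrib = 19<<7 = 2432; acc -> 2538, shift -> 14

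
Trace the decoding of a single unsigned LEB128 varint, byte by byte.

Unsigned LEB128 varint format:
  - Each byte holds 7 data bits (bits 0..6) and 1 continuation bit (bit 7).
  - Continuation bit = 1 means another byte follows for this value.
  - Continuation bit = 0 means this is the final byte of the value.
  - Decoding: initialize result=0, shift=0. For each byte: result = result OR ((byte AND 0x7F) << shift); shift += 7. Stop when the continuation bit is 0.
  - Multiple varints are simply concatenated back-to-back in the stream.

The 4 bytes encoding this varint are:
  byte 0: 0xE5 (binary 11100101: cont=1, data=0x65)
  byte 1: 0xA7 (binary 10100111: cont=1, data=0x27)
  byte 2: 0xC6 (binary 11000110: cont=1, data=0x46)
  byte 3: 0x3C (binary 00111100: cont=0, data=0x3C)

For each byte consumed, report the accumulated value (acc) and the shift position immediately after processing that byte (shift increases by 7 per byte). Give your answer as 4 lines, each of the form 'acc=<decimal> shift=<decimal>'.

Answer: acc=101 shift=7
acc=5093 shift=14
acc=1151973 shift=21
acc=126981093 shift=28

Derivation:
byte 0=0xE5: payload=0x65=101, contrib = 101<<0 = 101; acc -> 101, shift -> 7
byte 1=0xA7: payload=0x27=39, contrib = 39<<7 = 4992; acc -> 5093, shift -> 14
byte 2=0xC6: payload=0x46=70, contrib = 70<<14 = 1146880; acc -> 1151973, shift -> 21
byte 3=0x3C: payload=0x3C=60, contrib = 60<<21 = 125829120; acc -> 126981093, shift -> 28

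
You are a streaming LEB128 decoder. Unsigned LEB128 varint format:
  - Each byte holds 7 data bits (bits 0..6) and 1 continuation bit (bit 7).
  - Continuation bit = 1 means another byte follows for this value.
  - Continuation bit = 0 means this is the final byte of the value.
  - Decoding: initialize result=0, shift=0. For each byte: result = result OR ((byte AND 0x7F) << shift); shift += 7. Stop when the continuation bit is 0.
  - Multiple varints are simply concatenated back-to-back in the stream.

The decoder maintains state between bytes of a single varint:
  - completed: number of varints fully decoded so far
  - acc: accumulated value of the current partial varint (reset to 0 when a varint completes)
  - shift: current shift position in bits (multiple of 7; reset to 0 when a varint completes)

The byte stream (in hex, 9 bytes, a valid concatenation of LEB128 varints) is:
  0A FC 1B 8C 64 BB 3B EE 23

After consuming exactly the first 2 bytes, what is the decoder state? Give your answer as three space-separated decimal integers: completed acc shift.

Answer: 1 124 7

Derivation:
byte[0]=0x0A cont=0 payload=0x0A: varint #1 complete (value=10); reset -> completed=1 acc=0 shift=0
byte[1]=0xFC cont=1 payload=0x7C: acc |= 124<<0 -> completed=1 acc=124 shift=7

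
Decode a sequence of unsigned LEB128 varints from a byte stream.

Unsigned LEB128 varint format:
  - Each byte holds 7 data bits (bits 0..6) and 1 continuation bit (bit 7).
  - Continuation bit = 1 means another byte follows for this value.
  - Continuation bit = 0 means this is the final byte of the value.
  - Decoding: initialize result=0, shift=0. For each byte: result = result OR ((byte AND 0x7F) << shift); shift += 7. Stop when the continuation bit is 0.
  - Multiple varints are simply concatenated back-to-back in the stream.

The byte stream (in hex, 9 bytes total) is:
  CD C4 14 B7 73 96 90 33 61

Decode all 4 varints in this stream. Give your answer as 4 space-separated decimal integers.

  byte[0]=0xCD cont=1 payload=0x4D=77: acc |= 77<<0 -> acc=77 shift=7
  byte[1]=0xC4 cont=1 payload=0x44=68: acc |= 68<<7 -> acc=8781 shift=14
  byte[2]=0x14 cont=0 payload=0x14=20: acc |= 20<<14 -> acc=336461 shift=21 [end]
Varint 1: bytes[0:3] = CD C4 14 -> value 336461 (3 byte(s))
  byte[3]=0xB7 cont=1 payload=0x37=55: acc |= 55<<0 -> acc=55 shift=7
  byte[4]=0x73 cont=0 payload=0x73=115: acc |= 115<<7 -> acc=14775 shift=14 [end]
Varint 2: bytes[3:5] = B7 73 -> value 14775 (2 byte(s))
  byte[5]=0x96 cont=1 payload=0x16=22: acc |= 22<<0 -> acc=22 shift=7
  byte[6]=0x90 cont=1 payload=0x10=16: acc |= 16<<7 -> acc=2070 shift=14
  byte[7]=0x33 cont=0 payload=0x33=51: acc |= 51<<14 -> acc=837654 shift=21 [end]
Varint 3: bytes[5:8] = 96 90 33 -> value 837654 (3 byte(s))
  byte[8]=0x61 cont=0 payload=0x61=97: acc |= 97<<0 -> acc=97 shift=7 [end]
Varint 4: bytes[8:9] = 61 -> value 97 (1 byte(s))

Answer: 336461 14775 837654 97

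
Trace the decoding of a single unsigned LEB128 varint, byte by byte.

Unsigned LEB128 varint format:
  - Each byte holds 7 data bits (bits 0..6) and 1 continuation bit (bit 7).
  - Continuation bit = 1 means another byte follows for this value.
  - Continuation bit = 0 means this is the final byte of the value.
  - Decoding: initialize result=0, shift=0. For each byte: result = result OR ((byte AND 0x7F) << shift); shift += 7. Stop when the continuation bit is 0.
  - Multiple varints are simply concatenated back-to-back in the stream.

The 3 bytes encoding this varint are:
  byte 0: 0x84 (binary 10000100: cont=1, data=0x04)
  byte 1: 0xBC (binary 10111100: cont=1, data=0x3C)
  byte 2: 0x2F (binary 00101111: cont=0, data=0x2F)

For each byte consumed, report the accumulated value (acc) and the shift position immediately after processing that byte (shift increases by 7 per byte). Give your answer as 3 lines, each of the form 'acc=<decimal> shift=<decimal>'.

Answer: acc=4 shift=7
acc=7684 shift=14
acc=777732 shift=21

Derivation:
byte 0=0x84: payload=0x04=4, contrib = 4<<0 = 4; acc -> 4, shift -> 7
byte 1=0xBC: payload=0x3C=60, contrib = 60<<7 = 7680; acc -> 7684, shift -> 14
byte 2=0x2F: payload=0x2F=47, contrib = 47<<14 = 770048; acc -> 777732, shift -> 21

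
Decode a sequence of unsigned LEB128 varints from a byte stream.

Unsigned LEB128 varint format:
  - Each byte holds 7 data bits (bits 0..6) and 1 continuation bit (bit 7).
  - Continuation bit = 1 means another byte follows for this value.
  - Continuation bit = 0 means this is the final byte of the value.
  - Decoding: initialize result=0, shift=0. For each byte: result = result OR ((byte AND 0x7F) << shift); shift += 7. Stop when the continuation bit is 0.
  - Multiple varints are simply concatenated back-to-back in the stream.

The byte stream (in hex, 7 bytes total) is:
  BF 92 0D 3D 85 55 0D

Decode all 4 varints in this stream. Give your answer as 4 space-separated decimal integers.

Answer: 215359 61 10885 13

Derivation:
  byte[0]=0xBF cont=1 payload=0x3F=63: acc |= 63<<0 -> acc=63 shift=7
  byte[1]=0x92 cont=1 payload=0x12=18: acc |= 18<<7 -> acc=2367 shift=14
  byte[2]=0x0D cont=0 payload=0x0D=13: acc |= 13<<14 -> acc=215359 shift=21 [end]
Varint 1: bytes[0:3] = BF 92 0D -> value 215359 (3 byte(s))
  byte[3]=0x3D cont=0 payload=0x3D=61: acc |= 61<<0 -> acc=61 shift=7 [end]
Varint 2: bytes[3:4] = 3D -> value 61 (1 byte(s))
  byte[4]=0x85 cont=1 payload=0x05=5: acc |= 5<<0 -> acc=5 shift=7
  byte[5]=0x55 cont=0 payload=0x55=85: acc |= 85<<7 -> acc=10885 shift=14 [end]
Varint 3: bytes[4:6] = 85 55 -> value 10885 (2 byte(s))
  byte[6]=0x0D cont=0 payload=0x0D=13: acc |= 13<<0 -> acc=13 shift=7 [end]
Varint 4: bytes[6:7] = 0D -> value 13 (1 byte(s))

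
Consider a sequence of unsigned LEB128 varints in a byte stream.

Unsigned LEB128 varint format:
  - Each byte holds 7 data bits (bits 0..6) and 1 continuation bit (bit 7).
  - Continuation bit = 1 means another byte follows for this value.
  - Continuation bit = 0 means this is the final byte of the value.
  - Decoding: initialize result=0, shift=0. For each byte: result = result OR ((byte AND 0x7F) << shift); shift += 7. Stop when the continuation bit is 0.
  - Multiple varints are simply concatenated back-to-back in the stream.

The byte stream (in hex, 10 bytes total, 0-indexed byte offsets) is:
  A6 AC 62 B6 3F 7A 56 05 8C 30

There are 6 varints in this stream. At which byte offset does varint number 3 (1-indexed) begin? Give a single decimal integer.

  byte[0]=0xA6 cont=1 payload=0x26=38: acc |= 38<<0 -> acc=38 shift=7
  byte[1]=0xAC cont=1 payload=0x2C=44: acc |= 44<<7 -> acc=5670 shift=14
  byte[2]=0x62 cont=0 payload=0x62=98: acc |= 98<<14 -> acc=1611302 shift=21 [end]
Varint 1: bytes[0:3] = A6 AC 62 -> value 1611302 (3 byte(s))
  byte[3]=0xB6 cont=1 payload=0x36=54: acc |= 54<<0 -> acc=54 shift=7
  byte[4]=0x3F cont=0 payload=0x3F=63: acc |= 63<<7 -> acc=8118 shift=14 [end]
Varint 2: bytes[3:5] = B6 3F -> value 8118 (2 byte(s))
  byte[5]=0x7A cont=0 payload=0x7A=122: acc |= 122<<0 -> acc=122 shift=7 [end]
Varint 3: bytes[5:6] = 7A -> value 122 (1 byte(s))
  byte[6]=0x56 cont=0 payload=0x56=86: acc |= 86<<0 -> acc=86 shift=7 [end]
Varint 4: bytes[6:7] = 56 -> value 86 (1 byte(s))
  byte[7]=0x05 cont=0 payload=0x05=5: acc |= 5<<0 -> acc=5 shift=7 [end]
Varint 5: bytes[7:8] = 05 -> value 5 (1 byte(s))
  byte[8]=0x8C cont=1 payload=0x0C=12: acc |= 12<<0 -> acc=12 shift=7
  byte[9]=0x30 cont=0 payload=0x30=48: acc |= 48<<7 -> acc=6156 shift=14 [end]
Varint 6: bytes[8:10] = 8C 30 -> value 6156 (2 byte(s))

Answer: 5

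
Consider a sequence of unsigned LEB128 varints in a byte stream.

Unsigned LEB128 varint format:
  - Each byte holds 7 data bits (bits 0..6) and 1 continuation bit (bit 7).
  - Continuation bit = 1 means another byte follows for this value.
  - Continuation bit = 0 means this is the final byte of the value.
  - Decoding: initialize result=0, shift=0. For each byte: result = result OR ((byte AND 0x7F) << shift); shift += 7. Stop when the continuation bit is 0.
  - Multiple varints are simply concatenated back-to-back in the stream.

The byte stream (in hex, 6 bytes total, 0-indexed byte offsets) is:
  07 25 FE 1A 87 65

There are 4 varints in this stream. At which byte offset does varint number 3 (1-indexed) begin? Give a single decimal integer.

  byte[0]=0x07 cont=0 payload=0x07=7: acc |= 7<<0 -> acc=7 shift=7 [end]
Varint 1: bytes[0:1] = 07 -> value 7 (1 byte(s))
  byte[1]=0x25 cont=0 payload=0x25=37: acc |= 37<<0 -> acc=37 shift=7 [end]
Varint 2: bytes[1:2] = 25 -> value 37 (1 byte(s))
  byte[2]=0xFE cont=1 payload=0x7E=126: acc |= 126<<0 -> acc=126 shift=7
  byte[3]=0x1A cont=0 payload=0x1A=26: acc |= 26<<7 -> acc=3454 shift=14 [end]
Varint 3: bytes[2:4] = FE 1A -> value 3454 (2 byte(s))
  byte[4]=0x87 cont=1 payload=0x07=7: acc |= 7<<0 -> acc=7 shift=7
  byte[5]=0x65 cont=0 payload=0x65=101: acc |= 101<<7 -> acc=12935 shift=14 [end]
Varint 4: bytes[4:6] = 87 65 -> value 12935 (2 byte(s))

Answer: 2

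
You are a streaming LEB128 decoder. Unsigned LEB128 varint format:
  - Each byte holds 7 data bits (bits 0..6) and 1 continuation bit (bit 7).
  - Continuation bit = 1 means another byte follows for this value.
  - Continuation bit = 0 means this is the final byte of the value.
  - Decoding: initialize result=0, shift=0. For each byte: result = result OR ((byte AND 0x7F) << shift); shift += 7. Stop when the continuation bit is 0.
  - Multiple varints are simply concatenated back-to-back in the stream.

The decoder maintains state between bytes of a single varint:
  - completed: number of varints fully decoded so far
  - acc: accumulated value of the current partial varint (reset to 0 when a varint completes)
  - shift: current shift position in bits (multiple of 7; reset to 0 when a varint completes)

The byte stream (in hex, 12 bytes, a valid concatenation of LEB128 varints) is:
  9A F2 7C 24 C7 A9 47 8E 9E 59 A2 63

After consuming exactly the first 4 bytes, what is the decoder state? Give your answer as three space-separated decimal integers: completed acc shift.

Answer: 2 0 0

Derivation:
byte[0]=0x9A cont=1 payload=0x1A: acc |= 26<<0 -> completed=0 acc=26 shift=7
byte[1]=0xF2 cont=1 payload=0x72: acc |= 114<<7 -> completed=0 acc=14618 shift=14
byte[2]=0x7C cont=0 payload=0x7C: varint #1 complete (value=2046234); reset -> completed=1 acc=0 shift=0
byte[3]=0x24 cont=0 payload=0x24: varint #2 complete (value=36); reset -> completed=2 acc=0 shift=0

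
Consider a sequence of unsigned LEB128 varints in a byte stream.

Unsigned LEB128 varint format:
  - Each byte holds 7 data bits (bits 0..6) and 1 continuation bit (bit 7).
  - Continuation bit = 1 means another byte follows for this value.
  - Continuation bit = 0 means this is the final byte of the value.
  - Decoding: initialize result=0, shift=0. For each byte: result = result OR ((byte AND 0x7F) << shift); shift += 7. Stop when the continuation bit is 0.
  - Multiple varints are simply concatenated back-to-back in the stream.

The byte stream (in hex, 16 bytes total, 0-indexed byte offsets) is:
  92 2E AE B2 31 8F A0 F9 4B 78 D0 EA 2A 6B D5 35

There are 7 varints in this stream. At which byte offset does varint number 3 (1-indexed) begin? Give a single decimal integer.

  byte[0]=0x92 cont=1 payload=0x12=18: acc |= 18<<0 -> acc=18 shift=7
  byte[1]=0x2E cont=0 payload=0x2E=46: acc |= 46<<7 -> acc=5906 shift=14 [end]
Varint 1: bytes[0:2] = 92 2E -> value 5906 (2 byte(s))
  byte[2]=0xAE cont=1 payload=0x2E=46: acc |= 46<<0 -> acc=46 shift=7
  byte[3]=0xB2 cont=1 payload=0x32=50: acc |= 50<<7 -> acc=6446 shift=14
  byte[4]=0x31 cont=0 payload=0x31=49: acc |= 49<<14 -> acc=809262 shift=21 [end]
Varint 2: bytes[2:5] = AE B2 31 -> value 809262 (3 byte(s))
  byte[5]=0x8F cont=1 payload=0x0F=15: acc |= 15<<0 -> acc=15 shift=7
  byte[6]=0xA0 cont=1 payload=0x20=32: acc |= 32<<7 -> acc=4111 shift=14
  byte[7]=0xF9 cont=1 payload=0x79=121: acc |= 121<<14 -> acc=1986575 shift=21
  byte[8]=0x4B cont=0 payload=0x4B=75: acc |= 75<<21 -> acc=159272975 shift=28 [end]
Varint 3: bytes[5:9] = 8F A0 F9 4B -> value 159272975 (4 byte(s))
  byte[9]=0x78 cont=0 payload=0x78=120: acc |= 120<<0 -> acc=120 shift=7 [end]
Varint 4: bytes[9:10] = 78 -> value 120 (1 byte(s))
  byte[10]=0xD0 cont=1 payload=0x50=80: acc |= 80<<0 -> acc=80 shift=7
  byte[11]=0xEA cont=1 payload=0x6A=106: acc |= 106<<7 -> acc=13648 shift=14
  byte[12]=0x2A cont=0 payload=0x2A=42: acc |= 42<<14 -> acc=701776 shift=21 [end]
Varint 5: bytes[10:13] = D0 EA 2A -> value 701776 (3 byte(s))
  byte[13]=0x6B cont=0 payload=0x6B=107: acc |= 107<<0 -> acc=107 shift=7 [end]
Varint 6: bytes[13:14] = 6B -> value 107 (1 byte(s))
  byte[14]=0xD5 cont=1 payload=0x55=85: acc |= 85<<0 -> acc=85 shift=7
  byte[15]=0x35 cont=0 payload=0x35=53: acc |= 53<<7 -> acc=6869 shift=14 [end]
Varint 7: bytes[14:16] = D5 35 -> value 6869 (2 byte(s))

Answer: 5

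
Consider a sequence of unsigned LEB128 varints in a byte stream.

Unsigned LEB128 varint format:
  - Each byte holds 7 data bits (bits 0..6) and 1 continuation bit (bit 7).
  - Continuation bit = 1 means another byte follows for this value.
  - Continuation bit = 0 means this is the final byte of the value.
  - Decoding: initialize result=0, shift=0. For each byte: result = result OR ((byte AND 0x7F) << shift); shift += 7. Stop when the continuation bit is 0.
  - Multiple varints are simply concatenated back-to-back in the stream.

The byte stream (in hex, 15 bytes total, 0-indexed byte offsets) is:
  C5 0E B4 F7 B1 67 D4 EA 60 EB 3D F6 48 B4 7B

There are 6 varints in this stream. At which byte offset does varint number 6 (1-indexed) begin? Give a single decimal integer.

Answer: 13

Derivation:
  byte[0]=0xC5 cont=1 payload=0x45=69: acc |= 69<<0 -> acc=69 shift=7
  byte[1]=0x0E cont=0 payload=0x0E=14: acc |= 14<<7 -> acc=1861 shift=14 [end]
Varint 1: bytes[0:2] = C5 0E -> value 1861 (2 byte(s))
  byte[2]=0xB4 cont=1 payload=0x34=52: acc |= 52<<0 -> acc=52 shift=7
  byte[3]=0xF7 cont=1 payload=0x77=119: acc |= 119<<7 -> acc=15284 shift=14
  byte[4]=0xB1 cont=1 payload=0x31=49: acc |= 49<<14 -> acc=818100 shift=21
  byte[5]=0x67 cont=0 payload=0x67=103: acc |= 103<<21 -> acc=216824756 shift=28 [end]
Varint 2: bytes[2:6] = B4 F7 B1 67 -> value 216824756 (4 byte(s))
  byte[6]=0xD4 cont=1 payload=0x54=84: acc |= 84<<0 -> acc=84 shift=7
  byte[7]=0xEA cont=1 payload=0x6A=106: acc |= 106<<7 -> acc=13652 shift=14
  byte[8]=0x60 cont=0 payload=0x60=96: acc |= 96<<14 -> acc=1586516 shift=21 [end]
Varint 3: bytes[6:9] = D4 EA 60 -> value 1586516 (3 byte(s))
  byte[9]=0xEB cont=1 payload=0x6B=107: acc |= 107<<0 -> acc=107 shift=7
  byte[10]=0x3D cont=0 payload=0x3D=61: acc |= 61<<7 -> acc=7915 shift=14 [end]
Varint 4: bytes[9:11] = EB 3D -> value 7915 (2 byte(s))
  byte[11]=0xF6 cont=1 payload=0x76=118: acc |= 118<<0 -> acc=118 shift=7
  byte[12]=0x48 cont=0 payload=0x48=72: acc |= 72<<7 -> acc=9334 shift=14 [end]
Varint 5: bytes[11:13] = F6 48 -> value 9334 (2 byte(s))
  byte[13]=0xB4 cont=1 payload=0x34=52: acc |= 52<<0 -> acc=52 shift=7
  byte[14]=0x7B cont=0 payload=0x7B=123: acc |= 123<<7 -> acc=15796 shift=14 [end]
Varint 6: bytes[13:15] = B4 7B -> value 15796 (2 byte(s))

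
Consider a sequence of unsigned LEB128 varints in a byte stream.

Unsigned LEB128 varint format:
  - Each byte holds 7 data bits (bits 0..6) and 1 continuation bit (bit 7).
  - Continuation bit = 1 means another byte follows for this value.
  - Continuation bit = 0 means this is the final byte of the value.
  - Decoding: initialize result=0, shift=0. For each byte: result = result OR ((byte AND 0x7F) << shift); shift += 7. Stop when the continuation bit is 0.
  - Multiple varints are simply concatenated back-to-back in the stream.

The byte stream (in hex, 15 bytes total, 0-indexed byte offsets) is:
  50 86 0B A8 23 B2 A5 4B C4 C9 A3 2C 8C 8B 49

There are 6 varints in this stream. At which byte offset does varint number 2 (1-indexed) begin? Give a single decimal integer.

  byte[0]=0x50 cont=0 payload=0x50=80: acc |= 80<<0 -> acc=80 shift=7 [end]
Varint 1: bytes[0:1] = 50 -> value 80 (1 byte(s))
  byte[1]=0x86 cont=1 payload=0x06=6: acc |= 6<<0 -> acc=6 shift=7
  byte[2]=0x0B cont=0 payload=0x0B=11: acc |= 11<<7 -> acc=1414 shift=14 [end]
Varint 2: bytes[1:3] = 86 0B -> value 1414 (2 byte(s))
  byte[3]=0xA8 cont=1 payload=0x28=40: acc |= 40<<0 -> acc=40 shift=7
  byte[4]=0x23 cont=0 payload=0x23=35: acc |= 35<<7 -> acc=4520 shift=14 [end]
Varint 3: bytes[3:5] = A8 23 -> value 4520 (2 byte(s))
  byte[5]=0xB2 cont=1 payload=0x32=50: acc |= 50<<0 -> acc=50 shift=7
  byte[6]=0xA5 cont=1 payload=0x25=37: acc |= 37<<7 -> acc=4786 shift=14
  byte[7]=0x4B cont=0 payload=0x4B=75: acc |= 75<<14 -> acc=1233586 shift=21 [end]
Varint 4: bytes[5:8] = B2 A5 4B -> value 1233586 (3 byte(s))
  byte[8]=0xC4 cont=1 payload=0x44=68: acc |= 68<<0 -> acc=68 shift=7
  byte[9]=0xC9 cont=1 payload=0x49=73: acc |= 73<<7 -> acc=9412 shift=14
  byte[10]=0xA3 cont=1 payload=0x23=35: acc |= 35<<14 -> acc=582852 shift=21
  byte[11]=0x2C cont=0 payload=0x2C=44: acc |= 44<<21 -> acc=92857540 shift=28 [end]
Varint 5: bytes[8:12] = C4 C9 A3 2C -> value 92857540 (4 byte(s))
  byte[12]=0x8C cont=1 payload=0x0C=12: acc |= 12<<0 -> acc=12 shift=7
  byte[13]=0x8B cont=1 payload=0x0B=11: acc |= 11<<7 -> acc=1420 shift=14
  byte[14]=0x49 cont=0 payload=0x49=73: acc |= 73<<14 -> acc=1197452 shift=21 [end]
Varint 6: bytes[12:15] = 8C 8B 49 -> value 1197452 (3 byte(s))

Answer: 1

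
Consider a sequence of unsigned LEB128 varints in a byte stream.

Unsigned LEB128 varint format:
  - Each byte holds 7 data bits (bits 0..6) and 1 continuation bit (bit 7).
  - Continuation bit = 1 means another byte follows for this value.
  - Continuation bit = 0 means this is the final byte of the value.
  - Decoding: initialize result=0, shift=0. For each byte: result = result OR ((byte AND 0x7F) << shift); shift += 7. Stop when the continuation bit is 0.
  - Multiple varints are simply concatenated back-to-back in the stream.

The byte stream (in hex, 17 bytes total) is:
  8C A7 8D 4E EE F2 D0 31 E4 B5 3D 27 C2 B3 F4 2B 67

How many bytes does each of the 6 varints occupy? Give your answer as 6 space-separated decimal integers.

  byte[0]=0x8C cont=1 payload=0x0C=12: acc |= 12<<0 -> acc=12 shift=7
  byte[1]=0xA7 cont=1 payload=0x27=39: acc |= 39<<7 -> acc=5004 shift=14
  byte[2]=0x8D cont=1 payload=0x0D=13: acc |= 13<<14 -> acc=217996 shift=21
  byte[3]=0x4E cont=0 payload=0x4E=78: acc |= 78<<21 -> acc=163795852 shift=28 [end]
Varint 1: bytes[0:4] = 8C A7 8D 4E -> value 163795852 (4 byte(s))
  byte[4]=0xEE cont=1 payload=0x6E=110: acc |= 110<<0 -> acc=110 shift=7
  byte[5]=0xF2 cont=1 payload=0x72=114: acc |= 114<<7 -> acc=14702 shift=14
  byte[6]=0xD0 cont=1 payload=0x50=80: acc |= 80<<14 -> acc=1325422 shift=21
  byte[7]=0x31 cont=0 payload=0x31=49: acc |= 49<<21 -> acc=104085870 shift=28 [end]
Varint 2: bytes[4:8] = EE F2 D0 31 -> value 104085870 (4 byte(s))
  byte[8]=0xE4 cont=1 payload=0x64=100: acc |= 100<<0 -> acc=100 shift=7
  byte[9]=0xB5 cont=1 payload=0x35=53: acc |= 53<<7 -> acc=6884 shift=14
  byte[10]=0x3D cont=0 payload=0x3D=61: acc |= 61<<14 -> acc=1006308 shift=21 [end]
Varint 3: bytes[8:11] = E4 B5 3D -> value 1006308 (3 byte(s))
  byte[11]=0x27 cont=0 payload=0x27=39: acc |= 39<<0 -> acc=39 shift=7 [end]
Varint 4: bytes[11:12] = 27 -> value 39 (1 byte(s))
  byte[12]=0xC2 cont=1 payload=0x42=66: acc |= 66<<0 -> acc=66 shift=7
  byte[13]=0xB3 cont=1 payload=0x33=51: acc |= 51<<7 -> acc=6594 shift=14
  byte[14]=0xF4 cont=1 payload=0x74=116: acc |= 116<<14 -> acc=1907138 shift=21
  byte[15]=0x2B cont=0 payload=0x2B=43: acc |= 43<<21 -> acc=92084674 shift=28 [end]
Varint 5: bytes[12:16] = C2 B3 F4 2B -> value 92084674 (4 byte(s))
  byte[16]=0x67 cont=0 payload=0x67=103: acc |= 103<<0 -> acc=103 shift=7 [end]
Varint 6: bytes[16:17] = 67 -> value 103 (1 byte(s))

Answer: 4 4 3 1 4 1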